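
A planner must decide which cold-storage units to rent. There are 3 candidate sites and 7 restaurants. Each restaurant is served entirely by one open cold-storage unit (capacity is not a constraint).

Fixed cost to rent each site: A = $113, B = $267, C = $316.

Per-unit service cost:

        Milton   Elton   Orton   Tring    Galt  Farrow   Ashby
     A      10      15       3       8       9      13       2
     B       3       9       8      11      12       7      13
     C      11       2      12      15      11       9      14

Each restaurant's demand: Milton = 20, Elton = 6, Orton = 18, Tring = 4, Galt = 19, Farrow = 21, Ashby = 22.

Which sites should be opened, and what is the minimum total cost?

Open A and B; minimum total cost 942.

For any fixed open set, each restaurant goes to its cheapest open site; total = fixed + service.
{A, B}: Milton→B 3·20=60, Elton→B 9·6=54, Orton→A 3·18=54, Tring→A 8·4=32, Galt→A 9·19=171, Farrow→B 7·21=147, Ashby→A 2·22=44. Service 562; fixed 380; total 942.
{A}: Milton→A 10·20=200, Elton→A 15·6=90, Orton→A 3·18=54, Tring→A 8·4=32, Galt→A 9·19=171, Farrow→A 13·21=273, Ashby→A 2·22=44. Service 864; fixed 113; total 977.
{A, C}: Milton→A 10·20=200, Elton→C 2·6=12, Orton→A 3·18=54, Tring→A 8·4=32, Galt→A 9·19=171, Farrow→C 9·21=189, Ashby→A 2·22=44. Service 702; fixed 429; total 1131.
{A, B, C}: service 520 + fixed 696 = 1216
No other subset beats 942.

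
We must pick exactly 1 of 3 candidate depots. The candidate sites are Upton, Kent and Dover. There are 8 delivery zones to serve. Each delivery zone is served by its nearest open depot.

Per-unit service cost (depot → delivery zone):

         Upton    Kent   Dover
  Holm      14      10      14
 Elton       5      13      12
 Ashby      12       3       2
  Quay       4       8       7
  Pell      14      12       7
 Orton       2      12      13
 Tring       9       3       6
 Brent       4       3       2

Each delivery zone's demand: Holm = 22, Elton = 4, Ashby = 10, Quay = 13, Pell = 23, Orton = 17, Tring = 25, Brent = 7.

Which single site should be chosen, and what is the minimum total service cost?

Choose Kent only; total service cost 982.

With exactly 1 open, each delivery zone uses its cheapest among the chosen.
{Kent}: Holm→Kent 10·22=220, Elton→Kent 13·4=52, Ashby→Kent 3·10=30, Quay→Kent 8·13=104, Pell→Kent 12·23=276, Orton→Kent 12·17=204, Tring→Kent 3·25=75, Brent→Kent 3·7=21. Service cost 982.
{Dover}: service cost 1013
{Upton}: service cost 1109
Among all 3 size-1 choices, {Kent} is lowest.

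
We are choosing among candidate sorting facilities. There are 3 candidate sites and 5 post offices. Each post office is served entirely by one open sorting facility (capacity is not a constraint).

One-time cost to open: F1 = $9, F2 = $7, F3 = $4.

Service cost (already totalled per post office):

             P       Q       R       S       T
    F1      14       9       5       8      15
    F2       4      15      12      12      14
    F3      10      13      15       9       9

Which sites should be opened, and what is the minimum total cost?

For any fixed open set, each post office goes to its cheapest open site; total = fixed + service.
{F1, F3}: P→F3 10, Q→F1 9, R→F1 5, S→F1 8, T→F3 9. Service 41; fixed 13; total 54.
{F1, F2, F3}: P→F2 4, Q→F1 9, R→F1 5, S→F1 8, T→F3 9. Service 35; fixed 20; total 55.
{F1, F2}: service 40 + fixed 16 = 56
{F3}: service 56 + fixed 4 = 60
No other subset beats 54.

Open F1 and F3; minimum total cost 54.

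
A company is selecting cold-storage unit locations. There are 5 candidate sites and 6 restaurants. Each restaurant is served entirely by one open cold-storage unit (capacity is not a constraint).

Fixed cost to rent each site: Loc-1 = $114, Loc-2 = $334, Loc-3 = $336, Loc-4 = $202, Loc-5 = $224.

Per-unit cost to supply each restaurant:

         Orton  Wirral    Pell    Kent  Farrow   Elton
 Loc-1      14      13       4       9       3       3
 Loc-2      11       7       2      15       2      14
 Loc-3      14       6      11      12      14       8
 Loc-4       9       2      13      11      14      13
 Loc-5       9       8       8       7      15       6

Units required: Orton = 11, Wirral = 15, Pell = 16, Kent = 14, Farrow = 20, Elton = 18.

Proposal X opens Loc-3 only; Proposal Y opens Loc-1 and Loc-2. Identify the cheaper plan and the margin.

Proposal Y is cheaper by 422.

Proposal X: {Loc-3}: Orton→Loc-3 14·11=154, Wirral→Loc-3 6·15=90, Pell→Loc-3 11·16=176, Kent→Loc-3 12·14=168, Farrow→Loc-3 14·20=280, Elton→Loc-3 8·18=144. Service 1012; fixed 336; total 1348.
Proposal Y: {Loc-1, Loc-2}: Orton→Loc-2 11·11=121, Wirral→Loc-2 7·15=105, Pell→Loc-2 2·16=32, Kent→Loc-1 9·14=126, Farrow→Loc-2 2·20=40, Elton→Loc-1 3·18=54. Service 478; fixed 448; total 926.
Difference: |1348 − 926| = 422.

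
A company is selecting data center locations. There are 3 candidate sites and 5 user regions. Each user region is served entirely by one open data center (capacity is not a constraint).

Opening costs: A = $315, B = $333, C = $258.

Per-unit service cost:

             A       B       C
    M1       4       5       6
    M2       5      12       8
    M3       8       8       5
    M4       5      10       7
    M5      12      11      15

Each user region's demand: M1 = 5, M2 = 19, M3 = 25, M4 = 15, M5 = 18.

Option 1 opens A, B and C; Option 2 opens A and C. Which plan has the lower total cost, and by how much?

Option 2 is cheaper by 315.

Option 1: {A, B, C}: M1→A 4·5=20, M2→A 5·19=95, M3→C 5·25=125, M4→A 5·15=75, M5→B 11·18=198. Service 513; fixed 906; total 1419.
Option 2: {A, C}: M1→A 4·5=20, M2→A 5·19=95, M3→C 5·25=125, M4→A 5·15=75, M5→A 12·18=216. Service 531; fixed 573; total 1104.
Difference: |1419 − 1104| = 315.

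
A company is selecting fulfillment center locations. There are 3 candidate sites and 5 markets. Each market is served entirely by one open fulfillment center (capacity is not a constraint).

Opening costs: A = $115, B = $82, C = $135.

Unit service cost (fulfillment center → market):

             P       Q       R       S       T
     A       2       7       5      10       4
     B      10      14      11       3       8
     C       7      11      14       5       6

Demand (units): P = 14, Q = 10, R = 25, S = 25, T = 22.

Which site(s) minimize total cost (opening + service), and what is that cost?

For any fixed open set, each market goes to its cheapest open site; total = fixed + service.
{A, B}: P→A 2·14=28, Q→A 7·10=70, R→A 5·25=125, S→B 3·25=75, T→A 4·22=88. Service 386; fixed 197; total 583.
{A}: P→A 2·14=28, Q→A 7·10=70, R→A 5·25=125, S→A 10·25=250, T→A 4·22=88. Service 561; fixed 115; total 676.
{A, C}: service 436 + fixed 250 = 686
{A, B, C}: service 386 + fixed 332 = 718
No other subset beats 583.

Open A and B; minimum total cost 583.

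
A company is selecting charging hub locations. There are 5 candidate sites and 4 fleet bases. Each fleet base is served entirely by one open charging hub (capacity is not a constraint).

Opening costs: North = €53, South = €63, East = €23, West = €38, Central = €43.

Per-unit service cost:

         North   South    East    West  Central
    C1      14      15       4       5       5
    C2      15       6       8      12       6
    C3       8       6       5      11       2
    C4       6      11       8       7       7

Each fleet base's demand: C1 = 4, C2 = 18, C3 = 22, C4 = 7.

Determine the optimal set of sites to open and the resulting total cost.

Open Central only; minimum total cost 264.

For any fixed open set, each fleet base goes to its cheapest open site; total = fixed + service.
{Central}: C1→Central 5·4=20, C2→Central 6·18=108, C3→Central 2·22=44, C4→Central 7·7=49. Service 221; fixed 43; total 264.
{East, Central}: service 217 + fixed 66 = 283
{West, Central}: C1→West 5·4=20, C2→Central 6·18=108, C3→Central 2·22=44, C4→West 7·7=49. Service 221; fixed 81; total 302.
{North, South, East, West, Central}: service 210 + fixed 220 = 430
No other subset beats 264.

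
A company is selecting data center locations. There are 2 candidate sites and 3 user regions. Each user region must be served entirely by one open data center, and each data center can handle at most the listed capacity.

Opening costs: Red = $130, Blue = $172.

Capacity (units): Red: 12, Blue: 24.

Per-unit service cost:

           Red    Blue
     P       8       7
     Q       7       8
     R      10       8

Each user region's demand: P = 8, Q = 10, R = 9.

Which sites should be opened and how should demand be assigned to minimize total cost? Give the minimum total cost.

Open {Red, Blue}: P→Blue 7·8=56, Q→Red 7·10=70, R→Blue 8·9=72.
Loads: Red carries 10/12, Blue carries 17/24. Service 198; fixed 302; total 500.
Next best feasible plan costs 518.

Minimum total cost: 500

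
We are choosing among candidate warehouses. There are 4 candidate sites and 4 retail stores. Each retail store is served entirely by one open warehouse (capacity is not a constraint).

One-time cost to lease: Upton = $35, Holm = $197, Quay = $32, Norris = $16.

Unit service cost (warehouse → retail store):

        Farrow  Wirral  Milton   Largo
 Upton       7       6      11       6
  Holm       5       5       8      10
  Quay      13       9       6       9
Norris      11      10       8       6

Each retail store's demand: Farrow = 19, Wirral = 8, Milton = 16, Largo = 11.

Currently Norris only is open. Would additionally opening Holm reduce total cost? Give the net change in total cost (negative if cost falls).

No — net change +43 (cost rises by 43).

Current service cost with {Norris}: 483.
Adding Holm: each retail store re-picks its cheapest; new service cost 329, saving 154.
Extra fixed cost: 197. Net change = 197 − 154 = 43.
(Totals: 499 → 542.)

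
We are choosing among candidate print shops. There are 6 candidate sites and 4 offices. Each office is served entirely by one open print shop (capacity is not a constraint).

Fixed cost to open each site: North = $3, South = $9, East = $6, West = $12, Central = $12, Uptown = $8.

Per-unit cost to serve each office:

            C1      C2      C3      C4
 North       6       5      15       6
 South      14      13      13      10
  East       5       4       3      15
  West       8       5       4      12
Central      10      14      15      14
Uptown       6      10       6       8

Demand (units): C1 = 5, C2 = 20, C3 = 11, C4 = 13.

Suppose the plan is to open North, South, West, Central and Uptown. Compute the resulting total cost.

Total cost: 296

Each office is assigned to its cheapest site among the open ones.
{North, South, West, Central, Uptown}: C1→North 6·5=30, C2→North 5·20=100, C3→West 4·11=44, C4→North 6·13=78. Service 252; fixed 44; total 296.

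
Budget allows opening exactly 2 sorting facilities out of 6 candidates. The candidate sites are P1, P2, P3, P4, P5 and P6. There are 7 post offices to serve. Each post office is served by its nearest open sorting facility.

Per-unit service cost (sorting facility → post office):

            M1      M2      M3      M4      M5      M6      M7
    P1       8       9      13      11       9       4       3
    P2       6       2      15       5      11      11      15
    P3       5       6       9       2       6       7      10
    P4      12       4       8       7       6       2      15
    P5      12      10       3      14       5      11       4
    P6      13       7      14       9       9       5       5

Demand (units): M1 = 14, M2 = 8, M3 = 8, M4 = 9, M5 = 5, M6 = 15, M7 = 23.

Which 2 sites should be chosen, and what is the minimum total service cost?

With exactly 2 open, each post office uses its cheapest among the chosen.
{P1, P3}: M1→P3 5·14=70, M2→P3 6·8=48, M3→P3 9·8=72, M4→P3 2·9=18, M5→P3 6·5=30, M6→P1 4·15=60, M7→P1 3·23=69. Service cost 367.
{P3, P5}: service cost 382
{P1, P4}: service cost 400
Among all 15 size-2 choices, {P1, P3} is lowest.

Choose P1 and P3; total service cost 367.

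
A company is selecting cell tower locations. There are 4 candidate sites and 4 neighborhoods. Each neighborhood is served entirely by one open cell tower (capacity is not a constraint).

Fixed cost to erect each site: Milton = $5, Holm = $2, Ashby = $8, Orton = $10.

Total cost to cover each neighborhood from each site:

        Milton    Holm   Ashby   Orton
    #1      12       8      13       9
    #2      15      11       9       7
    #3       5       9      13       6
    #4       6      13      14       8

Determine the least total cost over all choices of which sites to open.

Minimum total cost: 37

For any fixed open set, each neighborhood goes to its cheapest open site; total = fixed + service.
{Milton, Holm}: #1→Holm 8, #2→Holm 11, #3→Milton 5, #4→Milton 6. Service 30; fixed 7; total 37.
{Orton}: service 30 + fixed 10 = 40
{Holm, Orton}: service 29 + fixed 12 = 41
{Milton, Holm, Ashby, Orton}: #1→Holm 8, #2→Orton 7, #3→Milton 5, #4→Milton 6. Service 26; fixed 25; total 51.
No other subset beats 37.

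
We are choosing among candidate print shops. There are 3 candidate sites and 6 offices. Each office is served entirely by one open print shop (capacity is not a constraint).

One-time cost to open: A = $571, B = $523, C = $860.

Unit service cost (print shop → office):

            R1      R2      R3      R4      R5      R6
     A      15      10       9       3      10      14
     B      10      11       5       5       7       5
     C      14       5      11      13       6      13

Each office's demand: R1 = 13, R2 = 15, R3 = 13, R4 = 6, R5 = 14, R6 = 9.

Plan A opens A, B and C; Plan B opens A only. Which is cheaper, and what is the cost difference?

Plan B is cheaper by 1054.

Plan A: {A, B, C}: R1→B 10·13=130, R2→C 5·15=75, R3→B 5·13=65, R4→A 3·6=18, R5→C 6·14=84, R6→B 5·9=45. Service 417; fixed 1954; total 2371.
Plan B: {A}: R1→A 15·13=195, R2→A 10·15=150, R3→A 9·13=117, R4→A 3·6=18, R5→A 10·14=140, R6→A 14·9=126. Service 746; fixed 571; total 1317.
Difference: |2371 − 1317| = 1054.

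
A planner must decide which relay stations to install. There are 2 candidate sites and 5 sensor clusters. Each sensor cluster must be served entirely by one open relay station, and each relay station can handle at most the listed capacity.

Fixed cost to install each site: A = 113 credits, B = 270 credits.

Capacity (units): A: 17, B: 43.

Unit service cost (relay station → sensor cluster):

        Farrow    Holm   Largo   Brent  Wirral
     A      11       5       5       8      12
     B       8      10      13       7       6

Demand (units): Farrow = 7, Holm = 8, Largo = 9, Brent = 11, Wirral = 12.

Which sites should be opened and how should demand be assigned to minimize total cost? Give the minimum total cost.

Minimum total cost: 673

Open {A, B}: Farrow→B 8·7=56, Holm→A 5·8=40, Largo→A 5·9=45, Brent→B 7·11=77, Wirral→B 6·12=72.
Loads: A carries 17/17, B carries 30/43. Service 290; fixed 383; total 673.
Next best feasible plan costs 713.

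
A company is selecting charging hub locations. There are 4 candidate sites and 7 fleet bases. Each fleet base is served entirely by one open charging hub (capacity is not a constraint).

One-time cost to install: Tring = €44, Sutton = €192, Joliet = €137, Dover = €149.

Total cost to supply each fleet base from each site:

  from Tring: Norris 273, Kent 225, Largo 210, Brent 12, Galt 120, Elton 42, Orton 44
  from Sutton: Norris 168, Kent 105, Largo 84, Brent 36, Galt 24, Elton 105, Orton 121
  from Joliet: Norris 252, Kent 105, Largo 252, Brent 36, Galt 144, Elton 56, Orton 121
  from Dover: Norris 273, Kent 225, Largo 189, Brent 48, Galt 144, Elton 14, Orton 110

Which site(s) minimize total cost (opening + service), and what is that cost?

For any fixed open set, each fleet base goes to its cheapest open site; total = fixed + service.
{Tring, Sutton}: Norris→Sutton 168, Kent→Sutton 105, Largo→Sutton 84, Brent→Tring 12, Galt→Sutton 24, Elton→Tring 42, Orton→Tring 44. Service 479; fixed 236; total 715.
{Sutton}: Norris→Sutton 168, Kent→Sutton 105, Largo→Sutton 84, Brent→Sutton 36, Galt→Sutton 24, Elton→Sutton 105, Orton→Sutton 121. Service 643; fixed 192; total 835.
{Tring, Sutton, Dover}: Norris→Sutton 168, Kent→Sutton 105, Largo→Sutton 84, Brent→Tring 12, Galt→Sutton 24, Elton→Dover 14, Orton→Tring 44. Service 451; fixed 385; total 836.
{Tring, Sutton, Joliet, Dover}: Norris→Sutton 168, Kent→Sutton 105, Largo→Sutton 84, Brent→Tring 12, Galt→Sutton 24, Elton→Dover 14, Orton→Tring 44. Service 451; fixed 522; total 973.
(All 15 nonempty subsets were checked; Tring and Sutton is lowest.)

Open Tring and Sutton; minimum total cost 715.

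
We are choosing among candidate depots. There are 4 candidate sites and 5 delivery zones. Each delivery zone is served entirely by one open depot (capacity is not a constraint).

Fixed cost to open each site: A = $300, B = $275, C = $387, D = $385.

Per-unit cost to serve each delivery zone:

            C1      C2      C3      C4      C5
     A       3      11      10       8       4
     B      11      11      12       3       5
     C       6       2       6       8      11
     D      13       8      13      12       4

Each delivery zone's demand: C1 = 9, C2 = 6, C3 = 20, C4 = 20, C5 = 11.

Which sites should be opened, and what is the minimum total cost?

Open B only; minimum total cost 795.

For any fixed open set, each delivery zone goes to its cheapest open site; total = fixed + service.
{B}: C1→B 11·9=99, C2→B 11·6=66, C3→B 12·20=240, C4→B 3·20=60, C5→B 5·11=55. Service 520; fixed 275; total 795.
{A}: service 497 + fixed 300 = 797
{C}: service 467 + fixed 387 = 854
{A, B, C, D}: C1→A 3·9=27, C2→C 2·6=12, C3→C 6·20=120, C4→B 3·20=60, C5→A 4·11=44. Service 263; fixed 1347; total 1610.
No other subset beats 795.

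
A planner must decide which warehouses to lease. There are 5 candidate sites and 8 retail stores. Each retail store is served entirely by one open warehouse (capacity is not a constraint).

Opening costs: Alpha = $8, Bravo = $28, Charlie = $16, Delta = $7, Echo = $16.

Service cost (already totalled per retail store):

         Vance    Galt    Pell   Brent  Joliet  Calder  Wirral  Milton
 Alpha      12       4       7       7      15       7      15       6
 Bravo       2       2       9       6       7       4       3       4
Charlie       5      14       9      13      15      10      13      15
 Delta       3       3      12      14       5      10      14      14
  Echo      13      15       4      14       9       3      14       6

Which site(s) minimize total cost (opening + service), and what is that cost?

Open Bravo only; minimum total cost 65.

For any fixed open set, each retail store goes to its cheapest open site; total = fixed + service.
{Bravo}: Vance→Bravo 2, Galt→Bravo 2, Pell→Bravo 9, Brent→Bravo 6, Joliet→Bravo 7, Calder→Bravo 4, Wirral→Bravo 3, Milton→Bravo 4. Service 37; fixed 28; total 65.
{Alpha, Delta}: Vance→Delta 3, Galt→Delta 3, Pell→Alpha 7, Brent→Alpha 7, Joliet→Delta 5, Calder→Alpha 7, Wirral→Delta 14, Milton→Alpha 6. Service 52; fixed 15; total 67.
{Bravo, Delta}: Vance→Bravo 2, Galt→Bravo 2, Pell→Bravo 9, Brent→Bravo 6, Joliet→Delta 5, Calder→Bravo 4, Wirral→Bravo 3, Milton→Bravo 4. Service 35; fixed 35; total 70.
{Alpha, Bravo, Charlie, Delta, Echo}: service 29 + fixed 75 = 104
No other subset beats 65.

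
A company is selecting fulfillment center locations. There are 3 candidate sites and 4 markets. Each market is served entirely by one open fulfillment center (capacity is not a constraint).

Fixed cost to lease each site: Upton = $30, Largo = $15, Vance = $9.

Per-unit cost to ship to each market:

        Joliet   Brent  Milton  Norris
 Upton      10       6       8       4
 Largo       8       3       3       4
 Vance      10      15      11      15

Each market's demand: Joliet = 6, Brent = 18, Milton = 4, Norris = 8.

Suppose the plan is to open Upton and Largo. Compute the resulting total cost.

Total cost: 191

Each market is assigned to its cheapest site among the open ones.
{Upton, Largo}: Joliet→Largo 8·6=48, Brent→Largo 3·18=54, Milton→Largo 3·4=12, Norris→Upton 4·8=32. Service 146; fixed 45; total 191.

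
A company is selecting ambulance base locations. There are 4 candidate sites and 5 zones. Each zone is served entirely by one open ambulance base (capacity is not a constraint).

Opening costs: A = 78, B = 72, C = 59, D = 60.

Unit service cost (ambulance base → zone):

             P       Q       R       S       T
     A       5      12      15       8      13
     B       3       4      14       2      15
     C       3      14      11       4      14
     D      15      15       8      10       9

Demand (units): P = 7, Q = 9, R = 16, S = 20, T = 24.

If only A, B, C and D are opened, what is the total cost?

Each zone is assigned to its cheapest site among the open ones.
{A, B, C, D}: P→B 3·7=21, Q→B 4·9=36, R→D 8·16=128, S→B 2·20=40, T→D 9·24=216. Service 441; fixed 269; total 710.

Total cost: 710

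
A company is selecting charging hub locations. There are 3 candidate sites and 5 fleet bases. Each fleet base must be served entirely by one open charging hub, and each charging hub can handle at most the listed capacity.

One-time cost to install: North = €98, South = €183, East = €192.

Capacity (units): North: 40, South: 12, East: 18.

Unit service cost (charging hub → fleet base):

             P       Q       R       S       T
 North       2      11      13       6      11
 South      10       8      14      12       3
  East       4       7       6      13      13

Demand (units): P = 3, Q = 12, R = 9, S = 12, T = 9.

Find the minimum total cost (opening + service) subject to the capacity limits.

Minimum total cost: 635

Open {North, South}: P→North 2·3=6, Q→North 11·12=132, R→North 13·9=117, S→North 6·12=72, T→South 3·9=27.
Loads: North carries 36/40, South carries 9/12. Service 354; fixed 281; total 635.
Next best feasible plan costs 653.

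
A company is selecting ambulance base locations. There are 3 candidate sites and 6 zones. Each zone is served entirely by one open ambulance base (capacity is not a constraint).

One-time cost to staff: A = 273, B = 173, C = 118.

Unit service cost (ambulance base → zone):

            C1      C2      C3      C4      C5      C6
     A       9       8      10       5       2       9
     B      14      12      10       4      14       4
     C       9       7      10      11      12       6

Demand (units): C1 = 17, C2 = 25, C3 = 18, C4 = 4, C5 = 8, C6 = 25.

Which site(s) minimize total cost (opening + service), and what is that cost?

For any fixed open set, each zone goes to its cheapest open site; total = fixed + service.
{C}: C1→C 9·17=153, C2→C 7·25=175, C3→C 10·18=180, C4→C 11·4=44, C5→C 12·8=96, C6→C 6·25=150. Service 798; fixed 118; total 916.
{B, C}: service 720 + fixed 291 = 1011
{A}: C1→A 9·17=153, C2→A 8·25=200, C3→A 10·18=180, C4→A 5·4=20, C5→A 2·8=16, C6→A 9·25=225. Service 794; fixed 273; total 1067.
{A, B, C}: C1→A 9·17=153, C2→C 7·25=175, C3→A 10·18=180, C4→B 4·4=16, C5→A 2·8=16, C6→B 4·25=100. Service 640; fixed 564; total 1204.
No other subset beats 916.

Open C only; minimum total cost 916.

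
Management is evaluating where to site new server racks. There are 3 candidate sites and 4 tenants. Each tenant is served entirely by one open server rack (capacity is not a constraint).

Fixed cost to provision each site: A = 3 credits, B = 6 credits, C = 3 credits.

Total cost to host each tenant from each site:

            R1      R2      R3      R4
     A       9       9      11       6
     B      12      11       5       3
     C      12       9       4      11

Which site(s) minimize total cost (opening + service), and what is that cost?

For any fixed open set, each tenant goes to its cheapest open site; total = fixed + service.
{A, C}: R1→A 9, R2→A 9, R3→C 4, R4→A 6. Service 28; fixed 6; total 34.
{A, B}: service 26 + fixed 9 = 35
{A, B, C}: service 25 + fixed 12 = 37
{A}: service 35 + fixed 3 = 38
No other subset beats 34.

Open A and C; minimum total cost 34.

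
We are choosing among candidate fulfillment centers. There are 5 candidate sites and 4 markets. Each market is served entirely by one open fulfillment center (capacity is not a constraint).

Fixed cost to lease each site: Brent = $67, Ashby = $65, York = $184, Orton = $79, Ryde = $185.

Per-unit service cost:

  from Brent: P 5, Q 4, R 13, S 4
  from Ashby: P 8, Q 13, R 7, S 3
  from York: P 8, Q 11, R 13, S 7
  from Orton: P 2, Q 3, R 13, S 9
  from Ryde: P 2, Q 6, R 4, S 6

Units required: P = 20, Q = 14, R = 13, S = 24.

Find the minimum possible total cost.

For any fixed open set, each market goes to its cheapest open site; total = fixed + service.
{Ashby, Orton}: P→Orton 2·20=40, Q→Orton 3·14=42, R→Ashby 7·13=91, S→Ashby 3·24=72. Service 245; fixed 144; total 389.
{Brent, Ashby}: P→Brent 5·20=100, Q→Brent 4·14=56, R→Ashby 7·13=91, S→Ashby 3·24=72. Service 319; fixed 132; total 451.
{Brent, Ashby, Orton}: service 245 + fixed 211 = 456
{Brent, Ashby, York, Orton, Ryde}: service 206 + fixed 580 = 786
No other subset beats 389.

Minimum total cost: 389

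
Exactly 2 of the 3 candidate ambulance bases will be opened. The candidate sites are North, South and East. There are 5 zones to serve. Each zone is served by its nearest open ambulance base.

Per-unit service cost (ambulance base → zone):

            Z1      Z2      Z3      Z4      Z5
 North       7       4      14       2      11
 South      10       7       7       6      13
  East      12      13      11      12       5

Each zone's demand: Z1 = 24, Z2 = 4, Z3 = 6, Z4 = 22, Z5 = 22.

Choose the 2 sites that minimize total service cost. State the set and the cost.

With exactly 2 open, each zone uses its cheapest among the chosen.
{North, East}: Z1→North 7·24=168, Z2→North 4·4=16, Z3→East 11·6=66, Z4→North 2·22=44, Z5→East 5·22=110. Service cost 404.
{North, South}: service cost 512
{South, East}: service cost 552
Among all 3 size-2 choices, {North, East} is lowest.

Choose North and East; total service cost 404.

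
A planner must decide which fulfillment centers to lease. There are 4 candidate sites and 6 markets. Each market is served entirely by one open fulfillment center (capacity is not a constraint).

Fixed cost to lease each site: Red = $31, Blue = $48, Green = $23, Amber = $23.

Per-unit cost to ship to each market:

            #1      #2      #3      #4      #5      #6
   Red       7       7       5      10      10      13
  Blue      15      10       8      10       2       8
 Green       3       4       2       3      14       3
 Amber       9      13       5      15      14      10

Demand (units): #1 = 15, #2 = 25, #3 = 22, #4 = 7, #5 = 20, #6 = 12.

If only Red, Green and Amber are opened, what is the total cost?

Total cost: 523

Each market is assigned to its cheapest site among the open ones.
{Red, Green, Amber}: #1→Green 3·15=45, #2→Green 4·25=100, #3→Green 2·22=44, #4→Green 3·7=21, #5→Red 10·20=200, #6→Green 3·12=36. Service 446; fixed 77; total 523.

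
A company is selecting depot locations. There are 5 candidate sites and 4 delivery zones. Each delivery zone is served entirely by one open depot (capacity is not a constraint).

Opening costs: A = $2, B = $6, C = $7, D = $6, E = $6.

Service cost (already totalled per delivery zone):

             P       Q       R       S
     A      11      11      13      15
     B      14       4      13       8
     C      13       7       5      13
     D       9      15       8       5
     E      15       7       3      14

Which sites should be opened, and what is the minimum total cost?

Open D and E; minimum total cost 36.

For any fixed open set, each delivery zone goes to its cheapest open site; total = fixed + service.
{D, E}: P→D 9, Q→E 7, R→E 3, S→D 5. Service 24; fixed 12; total 36.
{A, D, E}: service 24 + fixed 14 = 38
{B, D}: P→D 9, Q→B 4, R→D 8, S→D 5. Service 26; fixed 12; total 38.
{A, B, C, D, E}: service 21 + fixed 27 = 48
No other subset beats 36.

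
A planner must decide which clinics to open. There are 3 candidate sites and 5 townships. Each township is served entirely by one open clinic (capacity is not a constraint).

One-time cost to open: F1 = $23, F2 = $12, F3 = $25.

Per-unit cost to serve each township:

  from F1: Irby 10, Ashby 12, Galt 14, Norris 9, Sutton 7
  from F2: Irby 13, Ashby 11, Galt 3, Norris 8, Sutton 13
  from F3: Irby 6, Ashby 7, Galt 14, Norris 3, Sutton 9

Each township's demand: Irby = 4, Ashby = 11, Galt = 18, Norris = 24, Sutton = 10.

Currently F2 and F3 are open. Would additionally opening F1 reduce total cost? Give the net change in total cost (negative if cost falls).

Current service cost with {F2, F3}: 317.
Adding F1: each township re-picks its cheapest; new service cost 297, saving 20.
Extra fixed cost: 23. Net change = 23 − 20 = 3.
(Totals: 354 → 357.)

No — net change +3 (cost rises by 3).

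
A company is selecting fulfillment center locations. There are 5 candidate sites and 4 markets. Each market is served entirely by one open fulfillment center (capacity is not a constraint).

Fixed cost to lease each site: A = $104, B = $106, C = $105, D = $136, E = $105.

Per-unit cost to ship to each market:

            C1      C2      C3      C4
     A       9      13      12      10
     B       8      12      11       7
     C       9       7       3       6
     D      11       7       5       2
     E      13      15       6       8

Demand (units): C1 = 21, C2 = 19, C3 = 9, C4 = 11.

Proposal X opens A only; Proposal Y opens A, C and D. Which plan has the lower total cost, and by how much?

Proposal X: {A}: C1→A 9·21=189, C2→A 13·19=247, C3→A 12·9=108, C4→A 10·11=110. Service 654; fixed 104; total 758.
Proposal Y: {A, C, D}: C1→A 9·21=189, C2→C 7·19=133, C3→C 3·9=27, C4→D 2·11=22. Service 371; fixed 345; total 716.
Difference: |758 − 716| = 42.

Proposal Y is cheaper by 42.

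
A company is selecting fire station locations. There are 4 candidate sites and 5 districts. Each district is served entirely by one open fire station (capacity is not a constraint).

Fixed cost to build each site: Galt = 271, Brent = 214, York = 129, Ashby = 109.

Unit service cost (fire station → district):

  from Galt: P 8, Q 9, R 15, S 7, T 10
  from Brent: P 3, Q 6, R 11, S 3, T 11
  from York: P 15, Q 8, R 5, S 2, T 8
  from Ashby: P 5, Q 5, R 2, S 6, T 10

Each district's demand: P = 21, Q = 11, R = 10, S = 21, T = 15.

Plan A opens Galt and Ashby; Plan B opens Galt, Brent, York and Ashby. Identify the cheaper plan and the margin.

Plan A: {Galt, Ashby}: P→Ashby 5·21=105, Q→Ashby 5·11=55, R→Ashby 2·10=20, S→Ashby 6·21=126, T→Galt 10·15=150. Service 456; fixed 380; total 836.
Plan B: {Galt, Brent, York, Ashby}: P→Brent 3·21=63, Q→Ashby 5·11=55, R→Ashby 2·10=20, S→York 2·21=42, T→York 8·15=120. Service 300; fixed 723; total 1023.
Difference: |836 − 1023| = 187.

Plan A is cheaper by 187.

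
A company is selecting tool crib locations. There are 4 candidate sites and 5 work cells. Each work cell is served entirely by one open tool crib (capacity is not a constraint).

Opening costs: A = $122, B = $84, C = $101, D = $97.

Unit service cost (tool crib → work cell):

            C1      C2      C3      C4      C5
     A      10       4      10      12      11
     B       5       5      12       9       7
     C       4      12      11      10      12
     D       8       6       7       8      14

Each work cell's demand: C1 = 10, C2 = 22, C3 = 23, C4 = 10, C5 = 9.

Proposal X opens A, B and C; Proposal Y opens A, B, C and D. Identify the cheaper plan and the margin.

Proposal X: {A, B, C}: C1→C 4·10=40, C2→A 4·22=88, C3→A 10·23=230, C4→B 9·10=90, C5→B 7·9=63. Service 511; fixed 307; total 818.
Proposal Y: {A, B, C, D}: C1→C 4·10=40, C2→A 4·22=88, C3→D 7·23=161, C4→D 8·10=80, C5→B 7·9=63. Service 432; fixed 404; total 836.
Difference: |818 − 836| = 18.

Proposal X is cheaper by 18.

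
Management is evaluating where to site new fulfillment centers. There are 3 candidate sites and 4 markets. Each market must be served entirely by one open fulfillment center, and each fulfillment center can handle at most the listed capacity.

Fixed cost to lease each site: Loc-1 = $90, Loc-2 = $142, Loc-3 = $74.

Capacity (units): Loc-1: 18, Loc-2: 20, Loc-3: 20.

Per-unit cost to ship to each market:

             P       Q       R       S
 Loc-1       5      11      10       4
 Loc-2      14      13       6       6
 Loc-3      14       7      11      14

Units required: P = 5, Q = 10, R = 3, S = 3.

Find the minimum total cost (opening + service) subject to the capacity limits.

Open {Loc-1, Loc-3}: P→Loc-1 5·5=25, Q→Loc-3 7·10=70, R→Loc-1 10·3=30, S→Loc-1 4·3=12.
Loads: Loc-1 carries 11/18, Loc-3 carries 10/20. Service 137; fixed 164; total 301.
Next best feasible plan costs 304.

Minimum total cost: 301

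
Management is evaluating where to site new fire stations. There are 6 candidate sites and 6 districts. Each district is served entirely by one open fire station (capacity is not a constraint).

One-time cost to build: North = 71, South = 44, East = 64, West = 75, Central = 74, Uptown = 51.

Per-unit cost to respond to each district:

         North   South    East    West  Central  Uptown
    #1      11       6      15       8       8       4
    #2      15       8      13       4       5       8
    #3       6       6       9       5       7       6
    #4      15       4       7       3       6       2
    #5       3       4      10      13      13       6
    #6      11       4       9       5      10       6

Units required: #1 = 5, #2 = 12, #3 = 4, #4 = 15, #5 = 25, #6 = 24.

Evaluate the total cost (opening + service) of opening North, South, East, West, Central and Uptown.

Each district is assigned to its cheapest site among the open ones.
{North, South, East, West, Central, Uptown}: #1→Uptown 4·5=20, #2→West 4·12=48, #3→West 5·4=20, #4→Uptown 2·15=30, #5→North 3·25=75, #6→South 4·24=96. Service 289; fixed 379; total 668.

Total cost: 668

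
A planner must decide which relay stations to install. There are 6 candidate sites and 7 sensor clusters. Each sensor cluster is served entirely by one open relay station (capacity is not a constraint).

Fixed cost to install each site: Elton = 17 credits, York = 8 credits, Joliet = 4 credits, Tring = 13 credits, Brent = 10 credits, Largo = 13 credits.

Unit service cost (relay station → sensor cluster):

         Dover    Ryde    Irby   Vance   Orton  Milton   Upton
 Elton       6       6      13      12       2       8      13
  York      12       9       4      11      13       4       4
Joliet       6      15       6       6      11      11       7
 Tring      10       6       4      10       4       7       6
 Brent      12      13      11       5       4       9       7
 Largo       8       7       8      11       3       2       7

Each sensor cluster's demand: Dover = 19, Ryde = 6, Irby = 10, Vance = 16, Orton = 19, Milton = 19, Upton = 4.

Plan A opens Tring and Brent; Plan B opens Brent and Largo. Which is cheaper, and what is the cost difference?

Plan B is cheaper by 102.

Plan A: {Tring, Brent}: Dover→Tring 10·19=190, Ryde→Tring 6·6=36, Irby→Tring 4·10=40, Vance→Brent 5·16=80, Orton→Tring 4·19=76, Milton→Tring 7·19=133, Upton→Tring 6·4=24. Service 579; fixed 23; total 602.
Plan B: {Brent, Largo}: Dover→Largo 8·19=152, Ryde→Largo 7·6=42, Irby→Largo 8·10=80, Vance→Brent 5·16=80, Orton→Largo 3·19=57, Milton→Largo 2·19=38, Upton→Brent 7·4=28. Service 477; fixed 23; total 500.
Difference: |602 − 500| = 102.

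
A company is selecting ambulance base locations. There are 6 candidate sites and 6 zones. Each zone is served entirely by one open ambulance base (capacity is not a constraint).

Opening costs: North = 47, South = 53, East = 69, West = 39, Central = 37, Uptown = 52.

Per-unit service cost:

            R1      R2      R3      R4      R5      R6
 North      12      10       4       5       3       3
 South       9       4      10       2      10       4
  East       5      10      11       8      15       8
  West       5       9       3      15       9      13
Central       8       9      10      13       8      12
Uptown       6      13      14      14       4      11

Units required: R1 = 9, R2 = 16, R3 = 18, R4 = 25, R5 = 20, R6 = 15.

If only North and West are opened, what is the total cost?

Total cost: 559

Each zone is assigned to its cheapest site among the open ones.
{North, West}: R1→West 5·9=45, R2→West 9·16=144, R3→West 3·18=54, R4→North 5·25=125, R5→North 3·20=60, R6→North 3·15=45. Service 473; fixed 86; total 559.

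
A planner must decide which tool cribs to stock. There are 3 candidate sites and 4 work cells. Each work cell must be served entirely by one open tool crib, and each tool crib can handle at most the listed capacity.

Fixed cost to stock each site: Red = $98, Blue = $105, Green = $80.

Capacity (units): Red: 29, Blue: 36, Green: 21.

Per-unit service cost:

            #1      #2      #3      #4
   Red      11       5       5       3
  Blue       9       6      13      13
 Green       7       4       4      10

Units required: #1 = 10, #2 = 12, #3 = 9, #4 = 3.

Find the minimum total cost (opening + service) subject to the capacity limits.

Open {Red, Green}: #1→Green 7·10=70, #2→Red 5·12=60, #3→Green 4·9=36, #4→Red 3·3=9.
Loads: Red carries 15/29, Green carries 19/21. Service 175; fixed 178; total 353.
Next best feasible plan costs 362.

Minimum total cost: 353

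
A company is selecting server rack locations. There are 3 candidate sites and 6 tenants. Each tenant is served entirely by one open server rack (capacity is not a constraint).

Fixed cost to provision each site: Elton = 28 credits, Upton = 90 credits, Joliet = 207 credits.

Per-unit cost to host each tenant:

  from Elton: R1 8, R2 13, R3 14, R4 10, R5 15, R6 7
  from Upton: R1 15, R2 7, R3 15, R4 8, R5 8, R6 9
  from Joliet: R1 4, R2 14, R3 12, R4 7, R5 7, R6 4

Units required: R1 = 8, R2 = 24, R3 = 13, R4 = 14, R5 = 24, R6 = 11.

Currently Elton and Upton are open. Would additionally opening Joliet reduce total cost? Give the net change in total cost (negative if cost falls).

Current service cost with {Elton, Upton}: 795.
Adding Joliet: each tenant re-picks its cheapest; new service cost 666, saving 129.
Extra fixed cost: 207. Net change = 207 − 129 = 78.
(Totals: 913 → 991.)

No — net change +78 (cost rises by 78).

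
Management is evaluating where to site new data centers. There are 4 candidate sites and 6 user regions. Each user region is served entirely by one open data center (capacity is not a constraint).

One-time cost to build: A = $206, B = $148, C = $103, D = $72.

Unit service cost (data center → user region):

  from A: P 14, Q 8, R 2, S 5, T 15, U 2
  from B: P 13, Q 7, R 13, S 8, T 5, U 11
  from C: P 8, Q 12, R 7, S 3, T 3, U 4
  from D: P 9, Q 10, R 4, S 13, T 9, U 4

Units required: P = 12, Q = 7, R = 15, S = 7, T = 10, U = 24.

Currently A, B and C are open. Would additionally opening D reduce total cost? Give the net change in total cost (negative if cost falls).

Current service cost with {A, B, C}: 274.
Adding D: each user region re-picks its cheapest; new service cost 274, saving 0.
Extra fixed cost: 72. Net change = 72 − 0 = 72.
(Totals: 731 → 803.)

No — net change +72 (cost rises by 72).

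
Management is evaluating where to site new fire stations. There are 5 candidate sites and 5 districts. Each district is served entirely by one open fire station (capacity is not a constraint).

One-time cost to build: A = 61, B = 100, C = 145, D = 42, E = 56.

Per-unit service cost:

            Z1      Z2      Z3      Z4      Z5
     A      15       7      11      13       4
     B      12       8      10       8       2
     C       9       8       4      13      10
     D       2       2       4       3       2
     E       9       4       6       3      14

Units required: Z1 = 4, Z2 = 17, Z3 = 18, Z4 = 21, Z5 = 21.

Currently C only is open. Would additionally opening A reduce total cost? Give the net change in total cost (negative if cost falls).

Current service cost with {C}: 727.
Adding A: each district re-picks its cheapest; new service cost 584, saving 143.
Extra fixed cost: 61. Net change = 61 − 143 = -82.
(Totals: 872 → 790.)

Yes — net change −82 (cost falls by 82).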